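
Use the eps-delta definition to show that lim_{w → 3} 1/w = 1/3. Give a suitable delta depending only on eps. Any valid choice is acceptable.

delta = min(3/2, (9/2)eps)

Fix eps > 0. We seek delta > 0 such that 0 < |w − 3| < delta implies |1/w − (1/3)| < eps.
|1/w − (1/3)| = |3 − w|/(3·|w|) = |w − 3|/(3|w|).
Restrict delta ≤ 3/2. Then |w − 3| < 3/2 gives |w| > 3/2, so 3|w| > 9/2.
Then |1/w − (1/3)| < |w − 3|/(9/2), which is < eps when |w − 3| < (9/2)eps.
Take delta = min(3/2, (9/2)eps). Then 0 < |w − 3| < delta gives both |w − 3| < 3/2 and |w − 3| < (9/2)eps, so |1/w − (1/3)| < eps.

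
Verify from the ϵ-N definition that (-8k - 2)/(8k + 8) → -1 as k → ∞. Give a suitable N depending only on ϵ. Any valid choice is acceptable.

N = (3/4)/ϵ

Suppose ϵ > 0. For k ≥ 1, |(-8k - 2)/(8k + 8) + 1| = |48|/(8(8k + 8)) = 48/(8(8k + 8)).
Since 8k + 8 ≥ 8k for k ≥ 1, this is ≤ 48/(8·8k) = (3/4)/k.
So |(-8k - 2)/(8k + 8) + 1| < ϵ whenever k > (3/4)/ϵ.
Take N = (3/4)/ϵ. If k > N then |(-8k - 2)/(8k + 8) + 1| ≤ (3/4)/k < ϵ.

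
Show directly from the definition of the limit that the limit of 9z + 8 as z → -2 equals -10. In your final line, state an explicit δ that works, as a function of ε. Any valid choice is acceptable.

δ = ε/9

Suppose ε > 0. We need δ > 0 so that 0 < |z + 2| < δ implies |(9z + 8) + 10| < ε.
|(9z + 8) + 10| = |9z + 18| = 9|z + 2|.
So 9|z + 2| < ε exactly when |z + 2| < ε/9.
Choosing δ = ε/9 gives |(9z + 8) + 10| = 9|z + 2| < ε whenever |z + 2| < δ.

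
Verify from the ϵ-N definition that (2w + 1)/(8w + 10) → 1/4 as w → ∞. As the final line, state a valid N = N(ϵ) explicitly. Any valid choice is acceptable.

Let ϵ > 0. We seek N > 0 such that w > N implies |(2w + 1)/(8w + 10) − (1/4)| < ϵ.
(2w + 1)/(8w + 10) − (1/4) = (8(2w + 1) − 2(8w + 10)) / (8(8w + 10)) = -12/(8(8w + 10)).
For w > 0 we have 8w + 10 > 8w, so |(2w + 1)/(8w + 10) − (1/4)| = 12/(8(8w + 10)) < 12/(8·8w) = (3/16)/w.
Thus |(2w + 1)/(8w + 10) − (1/4)| < ϵ whenever w > (3/16)/ϵ.
Take N = (3/16)/ϵ. If w > N then |(2w + 1)/(8w + 10) − (1/4)| < (3/16)/w < ϵ.

N = (3/16)/ϵ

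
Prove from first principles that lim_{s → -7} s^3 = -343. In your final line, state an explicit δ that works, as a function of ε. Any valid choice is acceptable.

Let ε > 0. We seek δ > 0 with 0 < |s + 7| < δ ⇒ |s^3 + 343| < ε.
Factor: s^3 + 343 = (s + 7)(s^2 - 7s + 49), so |s^3 + 343| = |s + 7|·|s^2 - 7s + 49|.
Restrict δ ≤ 1. Then |s + 7| < 1 gives |s| < 8, so by the triangle inequality |s^2 - 7s + 49| ≤ 8^2 + 7·8 + 49 = 169.
Hence |s^3 + 343| ≤ 169|s + 7|, which is < ε once |s + 7| < ε/169.
Take δ = min(1, ε/169). If 0 < |s + 7| < δ then both bounds hold and |s^3 + 343| ≤ 169|s + 7| < 169·(ε/169) = ε.

δ = min(1, ε/169)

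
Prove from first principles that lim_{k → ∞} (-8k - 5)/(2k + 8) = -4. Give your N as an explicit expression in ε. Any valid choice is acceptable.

Fix ε > 0. For k ≥ 1, |(-8k - 5)/(2k + 8) + 4| = |54|/(2(2k + 8)) = 54/(2(2k + 8)).
Since 2k + 8 ≥ 2k for k ≥ 1, this is ≤ 54/(2·2k) = (27/2)/k.
So |(-8k - 5)/(2k + 8) + 4| < ε whenever k > (27/2)/ε.
Take N = (27/2)/ε. If k > N then |(-8k - 5)/(2k + 8) + 4| ≤ (27/2)/k < ε.

N = (27/2)/ε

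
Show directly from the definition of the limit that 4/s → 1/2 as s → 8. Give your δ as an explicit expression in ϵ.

δ = min(4, 8ϵ)

Let ϵ > 0 be given. We seek δ > 0 such that 0 < |s − 8| < δ implies |4/s − (1/2)| < ϵ.
|4/s − (1/2)| = 4·|8 − s|/(8·|s|) = 4|s − 8|/(8|s|).
Require δ ≤ 4 so that |s| > 8 − 4 = 4, hence 8|s| > 32.
Then |4/s − (1/2)| < 4|s − 8|/32, which is < ϵ when |s − 8| < 8ϵ.
Take δ = min(4, 8ϵ). Then 0 < |s − 8| < δ gives both |s − 8| < 4 and |s − 8| < 8ϵ, so |4/s − (1/2)| < ϵ.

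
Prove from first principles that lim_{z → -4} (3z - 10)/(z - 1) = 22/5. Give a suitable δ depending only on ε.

δ = min(5/2, (25/14)ε)

Suppose ε > 0. We want δ > 0 with 0 < |z + 4| < δ ⇒ |(3z - 10)/(z - 1) − (22/5)| < ε.
Combining over a common denominator, (3z - 10)/(z - 1) − (22/5) = [(3z - 10)·(-5) − (-22)·(z - 1)] / [(-5)·(z - 1)] = 7(z + 4) / ((-5)(z - 1)).
So |(3z - 10)/(z - 1) − (22/5)| = 7|z + 4| / (5·|z − 1|).
Require δ ≤ 5/2, so |z − 1| ≥ |-5| − |z + 4| > 5 − 5/2 = 5/2.
Hence |(3z - 10)/(z - 1) − (22/5)| < 7|z + 4|/(5·(5/2)) = (14/25)|z + 4|, which is < ε once |z + 4| < (25/14)ε.
Take δ = min(5/2, (25/14)ε). Then 0 < |z + 4| < δ forces both bounds, so |(3z - 10)/(z - 1) − (22/5)| < ε.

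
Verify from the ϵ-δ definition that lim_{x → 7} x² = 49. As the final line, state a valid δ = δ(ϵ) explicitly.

δ = min(1, ϵ/15)

Fix ϵ > 0. We seek δ > 0 with 0 < |x − 7| < δ ⇒ |x² − 49| < ϵ.
Factor: x² − 49 = (x − 7)(x + 7), so |x² − 49| = |x − 7|·|x + 7|.
Impose δ ≤ 1 so that |x| < 8; then |x + 7| ≤ 15.
Hence |x² − 49| ≤ 15|x − 7|, which is < ϵ once |x − 7| < ϵ/15.
Take δ = min(1, ϵ/15). If 0 < |x − 7| < δ then both bounds hold and |x² − 49| ≤ 15|x − 7| < 15·(ϵ/15) = ϵ.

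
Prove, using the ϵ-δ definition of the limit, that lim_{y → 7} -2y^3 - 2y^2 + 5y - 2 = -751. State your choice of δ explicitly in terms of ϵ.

δ = min(1, ϵ/363)

Suppose ϵ > 0. We want δ > 0 such that 0 < |y − 7| < δ implies |(-2y^3 - 2y^2 + 5y - 2) + 751| < ϵ.
(-2y^3 - 2y^2 + 5y - 2) + 751 = -2y^3 - 2y^2 + 5y + 749 = (y − 7)(-2y^2 - 16y - 107).
So |(-2y^3 - 2y^2 + 5y - 2) + 751| = |y − 7|·|-2y^2 - 16y - 107|.
Require δ ≤ 1. Then |y − 7| < 1 gives |y| < 8, and by the triangle inequality |-2y^2 - 16y - 107| ≤ 2·8^2 + 16·8 + 107 = 363.
Hence |(-2y^3 - 2y^2 + 5y - 2) + 751| ≤ 363|y − 7| < ϵ provided |y − 7| < ϵ/363.
Take δ = min(1, ϵ/363). Then 0 < |y − 7| < δ gives both |y − 7| < 1 and |y − 7| < ϵ/363, so |(-2y^3 - 2y^2 + 5y - 2) + 751| < ϵ.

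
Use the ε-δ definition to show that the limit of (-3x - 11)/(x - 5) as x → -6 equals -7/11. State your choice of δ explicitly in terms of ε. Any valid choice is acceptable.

δ = min(11/2, (121/52)ε)

Fix ε > 0. We want δ > 0 with 0 < |x + 6| < δ ⇒ |(-3x - 11)/(x - 5) + 7/11| < ε.
Combining over a common denominator, (-3x - 11)/(x - 5) + 7/11 = [(-3x - 11)·(-11) − 7·(x - 5)] / [(-11)·(x - 5)] = 26(x + 6) / ((-11)(x - 5)).
So |(-3x - 11)/(x - 5) + 7/11| = 26|x + 6| / (11·|x − 5|).
Require δ ≤ 11/2, so |x − 5| ≥ |-11| − |x + 6| > 11 − 11/2 = 11/2.
Hence |(-3x - 11)/(x - 5) + 7/11| < 26|x + 6|/(11·(11/2)) = (52/121)|x + 6|, which is < ε once |x + 6| < (121/52)ε.
Take δ = min(11/2, (121/52)ε). Then 0 < |x + 6| < δ forces both bounds, so |(-3x - 11)/(x - 5) + 7/11| < ε.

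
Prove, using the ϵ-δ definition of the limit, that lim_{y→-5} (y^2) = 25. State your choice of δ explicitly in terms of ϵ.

δ = min(2, ϵ/12)

Suppose ϵ > 0. We seek δ > 0 with 0 < |y + 5| < δ ⇒ |y^2 − 25| < ϵ.
Factor: y^2 − 25 = (y + 5)(y - 5), so |y^2 − 25| = |y + 5|·|y - 5|.
Restrict δ ≤ 2. Then |y + 5| < 2 gives |y| < 7, so by the triangle inequality |y - 5| ≤ 7 + 5 = 12.
Hence |y^2 − 25| ≤ 12|y + 5|, which is < ϵ once |y + 5| < ϵ/12.
Take δ = min(2, ϵ/12). If 0 < |y + 5| < δ then both bounds hold and |y^2 − 25| ≤ 12|y + 5| < 12·(ϵ/12) = ϵ.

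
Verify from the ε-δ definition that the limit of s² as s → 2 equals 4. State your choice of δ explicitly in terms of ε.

Suppose ε > 0. We seek δ > 0 with 0 < |s − 2| < δ ⇒ |s² − 4| < ε.
Factor: s² − 4 = (s − 2)(s + 2), so |s² − 4| = |s − 2|·|s + 2|.
Restrict δ ≤ 1. Then |s − 2| < 1 gives |s| < 3, so by the triangle inequality |s + 2| ≤ 3 + 2 = 5.
Hence |s² − 4| ≤ 5|s − 2|, which is < ε once |s − 2| < ε/5.
Take δ = min(1, ε/5). If 0 < |s − 2| < δ then both bounds hold and |s² − 4| ≤ 5|s − 2| < 5·(ε/5) = ε.

δ = min(1, ε/5)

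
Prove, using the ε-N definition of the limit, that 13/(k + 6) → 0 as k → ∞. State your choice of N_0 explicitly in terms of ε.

Let ε > 0 be given. For k ≥ 1, |13/(k + 6) − 0| = 13/(k + 6) ≤ 13/k.
We need 13/k < ε, i.e. k > 13/ε.
Take N_0 = 13/ε. If k > N_0 then |13/(k + 6)| ≤ 13/k < ε.

N_0 = 13/ε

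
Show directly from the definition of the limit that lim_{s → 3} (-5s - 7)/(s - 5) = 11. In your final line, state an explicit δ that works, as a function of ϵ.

Let ϵ > 0 be given. We want δ > 0 with 0 < |s − 3| < δ ⇒ |(-5s - 7)/(s - 5) − 11| < ϵ.
Combining over a common denominator, (-5s - 7)/(s - 5) − 11 = [(-5s - 7)·(-2) − (-22)·(s - 5)] / [(-2)·(s - 5)] = 32(s − 3) / ((-2)(s - 5)).
So |(-5s - 7)/(s - 5) − 11| = 32|s − 3| / (2·|s − 5|).
Restrict δ ≤ 1. Then |s − 3| < 1 gives |s − 5| = |(s − 3) + (-2)| ≥ 2 − 1 = 1.
Hence |(-5s - 7)/(s - 5) − 11| < 32|s − 3|/(2·1) = 16|s − 3|, which is < ϵ once |s − 3| < (1/16)ϵ.
Take δ = min(1, (1/16)ϵ). Then 0 < |s − 3| < δ forces both bounds, so |(-5s - 7)/(s - 5) − 11| < ϵ.

δ = min(1, (1/16)ϵ)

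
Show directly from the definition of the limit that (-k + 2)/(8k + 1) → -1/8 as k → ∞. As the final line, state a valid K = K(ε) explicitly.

Let ε > 0 be given. For k ≥ 1, |(-k + 2)/(8k + 1) + 1/8| = |17|/(8(8k + 1)) = 17/(8(8k + 1)).
Since 8k + 1 ≥ 8k for k ≥ 1, this is ≤ 17/(8·8k) = (17/64)/k.
So |(-k + 2)/(8k + 1) + 1/8| < ε whenever k > (17/64)/ε.
Take K = (17/64)/ε. If k > K then |(-k + 2)/(8k + 1) + 1/8| ≤ (17/64)/k < ε.

K = (17/64)/ε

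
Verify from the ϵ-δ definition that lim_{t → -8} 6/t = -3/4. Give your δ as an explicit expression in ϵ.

δ = min(4, (16/3)ϵ)

Let ϵ > 0. We seek δ > 0 such that 0 < |t + 8| < δ implies |6/t + 3/4| < ϵ.
|6/t + 3/4| = 6·|-8 − t|/(8·|t|) = 6|t + 8|/(8|t|).
Require δ ≤ 4 so that |t| > 8 − 4 = 4, hence 8|t| > 32.
Then |6/t + 3/4| < 6|t + 8|/32, which is < ϵ when |t + 8| < (16/3)ϵ.
Take δ = min(4, (16/3)ϵ). Then 0 < |t + 8| < δ gives both |t + 8| < 4 and |t + 8| < (16/3)ϵ, so |6/t + 3/4| < ϵ.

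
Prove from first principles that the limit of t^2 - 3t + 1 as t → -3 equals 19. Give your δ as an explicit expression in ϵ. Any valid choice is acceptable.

δ = min(2, ϵ/11)

Suppose ϵ > 0. We want δ > 0 such that 0 < |t + 3| < δ implies |(t^2 - 3t + 1) − 19| < ϵ.
(t^2 - 3t + 1) − 19 = t^2 - 3t - 18 = (t + 3)(t - 6).
So |(t^2 - 3t + 1) − 19| = |t + 3|·|t - 6|.
Assume first that |t + 3| < 2, so |t| < 5. Then |t - 6| ≤ 5 + 6 = 11.
Hence |(t^2 - 3t + 1) − 19| ≤ 11|t + 3| < ϵ provided |t + 3| < ϵ/11.
Choosing δ = min(2, ϵ/11) ensures both conditions, hence |(t^2 - 3t + 1) − 19| < ϵ.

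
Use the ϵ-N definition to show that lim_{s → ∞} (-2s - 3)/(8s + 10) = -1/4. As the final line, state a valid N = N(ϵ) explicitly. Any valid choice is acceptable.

Suppose ϵ > 0. We seek N > 0 such that s > N implies |(-2s - 3)/(8s + 10) + 1/4| < ϵ.
(-2s - 3)/(8s + 10) + 1/4 = (8(-2s - 3) − (-2)(8s + 10)) / (8(8s + 10)) = -4/(8(8s + 10)).
For s > 0 we have 8s + 10 > 8s, so |(-2s - 3)/(8s + 10) + 1/4| = 4/(8(8s + 10)) < 4/(8·8s) = (1/16)/s.
Thus |(-2s - 3)/(8s + 10) + 1/4| < ϵ whenever s > (1/16)/ϵ.
Take N = (1/16)/ϵ. If s > N then |(-2s - 3)/(8s + 10) + 1/4| < (1/16)/s < ϵ.

N = (1/16)/ϵ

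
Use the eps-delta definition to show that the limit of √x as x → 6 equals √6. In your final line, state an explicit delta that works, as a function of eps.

Fix eps > 0. We want delta > 0 such that 0 < |x − 6| < delta implies |√x − √6| < eps.
Multiplying by the conjugate, |√x − √6| = |x − 6|/(√x + √6).
Restrict delta ≤ 6 so that |x − 6| < 6 forces x > 0, and then √x + √6 > √6.
Hence |√x − √6| < |x − 6|/√6, which is < eps once |x − 6| < √6·eps.
Take delta = min(6, √6·eps). If 0 < |x − 6| < delta then x > 0 and |√x − √6| < |x − 6|/√6 < eps.

delta = min(6, √6·eps)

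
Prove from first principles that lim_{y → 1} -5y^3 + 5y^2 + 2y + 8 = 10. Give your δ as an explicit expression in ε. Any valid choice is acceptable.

δ = min(1, ε/22)

Let ε > 0 be given. We want δ > 0 such that 0 < |y − 1| < δ implies |(-5y^3 + 5y^2 + 2y + 8) − 10| < ε.
(-5y^3 + 5y^2 + 2y + 8) − 10 = -5y^3 + 5y^2 + 2y - 2 = (y − 1)(-5y^2 + 2).
So |(-5y^3 + 5y^2 + 2y + 8) − 10| = |y − 1|·|-5y^2 + 2|.
Assume first that |y − 1| < 1, so |y| < 2. Then |-5y^2 + 2| ≤ 5·2^2 + 2 = 22.
Hence |(-5y^3 + 5y^2 + 2y + 8) − 10| ≤ 22|y − 1| < ε provided |y − 1| < ε/22.
Choosing δ = min(1, ε/22) ensures both conditions, hence |(-5y^3 + 5y^2 + 2y + 8) − 10| < ε.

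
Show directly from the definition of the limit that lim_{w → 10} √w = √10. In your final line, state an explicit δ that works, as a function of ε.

Let ε > 0 be given. We want δ > 0 such that 0 < |w − 10| < δ implies |√w − √10| < ε.
Rationalise: √w − √10 = (w − 10)/(√w + √10), so |√w − √10| = |w − 10|/(√w + √10).
Restrict δ ≤ 10 so that |w − 10| < 10 forces w > 0, and then √w + √10 > √10.
Hence |√w − √10| < |w − 10|/√10, which is < ε once |w − 10| < √10·ε.
Take δ = min(10, √10·ε). If 0 < |w − 10| < δ then w > 0 and |√w − √10| < |w − 10|/√10 < ε.

δ = min(10, √10·ε)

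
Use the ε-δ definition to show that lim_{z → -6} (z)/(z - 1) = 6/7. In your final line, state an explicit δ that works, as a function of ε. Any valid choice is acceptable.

δ = min(7/2, (49/2)ε)

Let ε > 0. We want δ > 0 with 0 < |z + 6| < δ ⇒ |(z)/(z - 1) − (6/7)| < ε.
Combining over a common denominator, (z)/(z - 1) − (6/7) = [(z)·(-7) − (-6)·(z - 1)] / [(-7)·(z - 1)] = -1(z + 6) / ((-7)(z - 1)).
So |(z)/(z - 1) − (6/7)| = |z + 6| / (7·|z − 1|).
Require δ ≤ 7/2, so |z − 1| ≥ |-7| − |z + 6| > 7 − 7/2 = 7/2.
Hence |(z)/(z - 1) − (6/7)| < |z + 6|/(7·(7/2)) = (2/49)|z + 6|, which is < ε once |z + 6| < (49/2)ε.
Take δ = min(7/2, (49/2)ε). Then 0 < |z + 6| < δ forces both bounds, so |(z)/(z - 1) − (6/7)| < ε.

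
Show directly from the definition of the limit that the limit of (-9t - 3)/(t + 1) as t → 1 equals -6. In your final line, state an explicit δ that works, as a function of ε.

Let ε > 0 be given. We want δ > 0 with 0 < |t − 1| < δ ⇒ |(-9t - 3)/(t + 1) + 6| < ε.
Combining over a common denominator, (-9t - 3)/(t + 1) + 6 = [(-9t - 3)·2 − (-12)·(t + 1)] / [2·(t + 1)] = -6(t − 1) / (2(t + 1)).
So |(-9t - 3)/(t + 1) + 6| = 6|t − 1| / (2·|t + 1|).
Require δ ≤ 1, so |t + 1| ≥ |2| − |t − 1| > 2 − 1 = 1.
Hence |(-9t - 3)/(t + 1) + 6| < 6|t − 1|/(2·1) = 3|t − 1|, which is < ε once |t − 1| < (1/3)ε.
Take δ = min(1, (1/3)ε). Then 0 < |t − 1| < δ forces both bounds, so |(-9t - 3)/(t + 1) + 6| < ε.

δ = min(1, (1/3)ε)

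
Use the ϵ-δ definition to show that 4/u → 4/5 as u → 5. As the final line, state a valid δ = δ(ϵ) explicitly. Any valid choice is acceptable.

Fix ϵ > 0. We seek δ > 0 such that 0 < |u − 5| < δ implies |4/u − (4/5)| < ϵ.
|4/u − (4/5)| = 4·|5 − u|/(5·|u|) = 4|u − 5|/(5|u|).
Require δ ≤ 5/2 so that |u| > 5 − 5/2 = 5/2, hence 5|u| > 25/2.
Then |4/u − (4/5)| < 4|u − 5|/(25/2), which is < ϵ when |u − 5| < (25/8)ϵ.
Take δ = min(5/2, (25/8)ϵ). Then 0 < |u − 5| < δ gives both |u − 5| < 5/2 and |u − 5| < (25/8)ϵ, so |4/u − (4/5)| < ϵ.

δ = min(5/2, (25/8)ϵ)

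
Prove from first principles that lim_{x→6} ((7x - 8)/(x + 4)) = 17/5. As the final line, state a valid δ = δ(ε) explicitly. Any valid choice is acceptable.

Let ε > 0 be given. We want δ > 0 with 0 < |x − 6| < δ ⇒ |(7x - 8)/(x + 4) − (17/5)| < ε.
Combining over a common denominator, (7x - 8)/(x + 4) − (17/5) = [(7x - 8)·10 − 34·(x + 4)] / [10·(x + 4)] = 36(x − 6) / (10(x + 4)).
So |(7x - 8)/(x + 4) − (17/5)| = 36|x − 6| / (10·|x + 4|).
Require δ ≤ 5, so |x + 4| ≥ |10| − |x − 6| > 10 − 5 = 5.
Hence |(7x - 8)/(x + 4) − (17/5)| < 36|x − 6|/(10·5) = (18/25)|x − 6|, which is < ε once |x − 6| < (25/18)ε.
Take δ = min(5, (25/18)ε). Then 0 < |x − 6| < δ forces both bounds, so |(7x - 8)/(x + 4) − (17/5)| < ε.

δ = min(5, (25/18)ε)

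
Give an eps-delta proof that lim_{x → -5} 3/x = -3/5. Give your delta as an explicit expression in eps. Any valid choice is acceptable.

Suppose eps > 0. We seek delta > 0 such that 0 < |x + 5| < delta implies |3/x + 3/5| < eps.
|3/x + 3/5| = 3·|-5 − x|/(5·|x|) = 3|x + 5|/(5|x|).
Restrict delta ≤ 5/2. Then |x + 5| < 5/2 gives |x| > 5/2, so 5|x| > 25/2.
Then |3/x + 3/5| < 3|x + 5|/(25/2), which is < eps when |x + 5| < (25/6)eps.
Take delta = min(5/2, (25/6)eps). Then 0 < |x + 5| < delta gives both |x + 5| < 5/2 and |x + 5| < (25/6)eps, so |3/x + 3/5| < eps.

delta = min(5/2, (25/6)eps)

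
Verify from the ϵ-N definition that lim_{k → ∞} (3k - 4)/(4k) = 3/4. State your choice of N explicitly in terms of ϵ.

Let ϵ > 0. For k ≥ 1, |(3k - 4)/(4k) − (3/4)| = |-16|/(4(4k)) = 16/(4(4k)).
Since 4k ≥ 4k for k ≥ 1, this is ≤ 16/(4·4k) = 1/k.
So |(3k - 4)/(4k) − (3/4)| < ϵ whenever k > 1/ϵ.
Take N = 1/ϵ. If k > N then |(3k - 4)/(4k) − (3/4)| ≤ 1/k < ϵ.

N = 1/ϵ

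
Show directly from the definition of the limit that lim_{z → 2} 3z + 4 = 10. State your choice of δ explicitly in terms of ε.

δ = ε/3

Let ε > 0. We need δ > 0 so that 0 < |z − 2| < δ implies |(3z + 4) − 10| < ε.
Since (3z + 4) − 10 = 3(z − 2), we have |(3z + 4) − 10| = 3|z − 2|.
So 3|z − 2| < ε exactly when |z − 2| < ε/3.
Choosing δ = ε/3 gives |(3z + 4) − 10| = 3|z − 2| < ε whenever |z − 2| < δ.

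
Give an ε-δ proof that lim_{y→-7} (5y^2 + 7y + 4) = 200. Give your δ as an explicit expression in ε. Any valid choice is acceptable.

δ = min(1, ε/68)

Let ε > 0. We want δ > 0 such that 0 < |y + 7| < δ implies |(5y^2 + 7y + 4) − 200| < ε.
(5y^2 + 7y + 4) − 200 = 5y^2 + 7y - 196 = (y + 7)(5y - 28).
So |(5y^2 + 7y + 4) − 200| = |y + 7|·|5y - 28|.
Assume first that |y + 7| < 1, so |y| < 8. Then |5y - 28| ≤ 5·8 + 28 = 68.
Hence |(5y^2 + 7y + 4) − 200| ≤ 68|y + 7| < ε provided |y + 7| < ε/68.
Choosing δ = min(1, ε/68) ensures both conditions, hence |(5y^2 + 7y + 4) − 200| < ε.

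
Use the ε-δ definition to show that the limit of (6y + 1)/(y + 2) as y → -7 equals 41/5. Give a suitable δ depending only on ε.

Suppose ε > 0. We want δ > 0 with 0 < |y + 7| < δ ⇒ |(6y + 1)/(y + 2) − (41/5)| < ε.
Combining over a common denominator, (6y + 1)/(y + 2) − (41/5) = [(6y + 1)·(-5) − (-41)·(y + 2)] / [(-5)·(y + 2)] = 11(y + 7) / ((-5)(y + 2)).
So |(6y + 1)/(y + 2) − (41/5)| = 11|y + 7| / (5·|y + 2|).
Require δ ≤ 5/2, so |y + 2| ≥ |-5| − |y + 7| > 5 − 5/2 = 5/2.
Hence |(6y + 1)/(y + 2) − (41/5)| < 11|y + 7|/(5·(5/2)) = (22/25)|y + 7|, which is < ε once |y + 7| < (25/22)ε.
Take δ = min(5/2, (25/22)ε). Then 0 < |y + 7| < δ forces both bounds, so |(6y + 1)/(y + 2) − (41/5)| < ε.

δ = min(5/2, (25/22)ε)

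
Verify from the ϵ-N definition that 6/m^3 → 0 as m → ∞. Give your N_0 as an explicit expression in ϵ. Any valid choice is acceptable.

N_0 = (6/ϵ)^{1/3}

Fix ϵ > 0. For m ≥ 1, |6/m^3 − 0| = 6/m^3.
6/m^3 < ϵ ⇔ m^3 > 6/ϵ ⇔ m > (6/ϵ)^{1/3}.
Take N_0 = (6/ϵ)^{1/3}. Then m > N_0 implies 6/m^3 < ϵ.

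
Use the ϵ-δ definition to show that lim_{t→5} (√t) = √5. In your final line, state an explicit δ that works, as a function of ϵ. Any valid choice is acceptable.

Fix ϵ > 0. We want δ > 0 such that 0 < |t − 5| < δ implies |√t − √5| < ϵ.
Multiplying by the conjugate, |√t − √5| = |t − 5|/(√t + √5).
Restrict δ ≤ 5 so that |t − 5| < 5 forces t > 0, and then √t + √5 > √5.
Hence |√t − √5| < |t − 5|/√5, which is < ϵ once |t − 5| < √5·ϵ.
Take δ = min(5, √5·ϵ). If 0 < |t − 5| < δ then t > 0 and |√t − √5| < |t − 5|/√5 < ϵ.

δ = min(5, √5·ϵ)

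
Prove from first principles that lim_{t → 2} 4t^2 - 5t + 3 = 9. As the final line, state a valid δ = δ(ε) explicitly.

Fix ε > 0. We want δ > 0 such that 0 < |t − 2| < δ implies |(4t^2 - 5t + 3) − 9| < ε.
(4t^2 - 5t + 3) − 9 = 4t^2 - 5t - 6 = (t − 2)(4t + 3).
So |(4t^2 - 5t + 3) − 9| = |t − 2|·|4t + 3|.
Require δ ≤ 1. Then |t − 2| < 1 gives |t| < 3, and by the triangle inequality |4t + 3| ≤ 4·3 + 3 = 15.
Hence |(4t^2 - 5t + 3) − 9| ≤ 15|t − 2| < ε provided |t − 2| < ε/15.
Take δ = min(1, ε/15). Then 0 < |t − 2| < δ gives both |t − 2| < 1 and |t − 2| < ε/15, so |(4t^2 - 5t + 3) − 9| < ε.

δ = min(1, ε/15)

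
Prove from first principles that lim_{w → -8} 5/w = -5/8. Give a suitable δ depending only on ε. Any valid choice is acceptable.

δ = min(4, (32/5)ε)

Suppose ε > 0. We seek δ > 0 such that 0 < |w + 8| < δ implies |5/w + 5/8| < ε.
|5/w + 5/8| = 5·|-8 − w|/(8·|w|) = 5|w + 8|/(8|w|).
Restrict δ ≤ 4. Then |w + 8| < 4 gives |w| > 4, so 8|w| > 32.
Then |5/w + 5/8| < 5|w + 8|/32, which is < ε when |w + 8| < (32/5)ε.
Take δ = min(4, (32/5)ε). Then 0 < |w + 8| < δ gives both |w + 8| < 4 and |w + 8| < (32/5)ε, so |5/w + 5/8| < ε.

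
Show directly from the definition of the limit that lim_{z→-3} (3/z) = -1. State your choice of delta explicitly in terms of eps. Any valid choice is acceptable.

Let eps > 0. We seek delta > 0 such that 0 < |z + 3| < delta implies |3/z + 1| < eps.
|3/z + 1| = 3·|-3 − z|/(3·|z|) = 3|z + 3|/(3|z|).
Restrict delta ≤ 3/2. Then |z + 3| < 3/2 gives |z| > 3/2, so 3|z| > 9/2.
Then |3/z + 1| < 3|z + 3|/(9/2), which is < eps when |z + 3| < (3/2)eps.
Take delta = min(3/2, (3/2)eps). Then 0 < |z + 3| < delta gives both |z + 3| < 3/2 and |z + 3| < (3/2)eps, so |3/z + 1| < eps.

delta = min(3/2, (3/2)eps)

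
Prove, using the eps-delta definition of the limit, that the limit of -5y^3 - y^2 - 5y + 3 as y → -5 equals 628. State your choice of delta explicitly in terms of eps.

Suppose eps > 0. We want delta > 0 such that 0 < |y + 5| < delta implies |(-5y^3 - y^2 - 5y + 3) − 628| < eps.
(-5y^3 - y^2 - 5y + 3) − 628 = -5y^3 - y^2 - 5y - 625 = (y + 5)(-5y^2 + 24y - 125).
So |(-5y^3 - y^2 - 5y + 3) − 628| = |y + 5|·|-5y^2 + 24y - 125|.
Require delta ≤ 2. Then |y + 5| < 2 gives |y| < 7, and by the triangle inequality |-5y^2 + 24y - 125| ≤ 5·7^2 + 24·7 + 125 = 538.
Hence |(-5y^3 - y^2 - 5y + 3) − 628| ≤ 538|y + 5| < eps provided |y + 5| < eps/538.
Choosing delta = min(2, eps/538) ensures both conditions, hence |(-5y^3 - y^2 - 5y + 3) − 628| < eps.

delta = min(2, eps/538)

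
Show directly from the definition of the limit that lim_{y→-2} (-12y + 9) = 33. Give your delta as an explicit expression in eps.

delta = eps/12

Let eps > 0. We need delta > 0 so that 0 < |y + 2| < delta implies |(-12y + 9) − 33| < eps.
|(-12y + 9) − 33| = |-12y - 24| = 12|y + 2|.
So 12|y + 2| < eps exactly when |y + 2| < eps/12.
Choosing delta = eps/12 gives |(-12y + 9) − 33| = 12|y + 2| < eps whenever |y + 2| < delta.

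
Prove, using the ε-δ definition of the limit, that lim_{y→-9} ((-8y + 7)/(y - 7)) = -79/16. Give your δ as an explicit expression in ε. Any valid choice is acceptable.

δ = min(8, (128/49)ε)

Let ε > 0. We want δ > 0 with 0 < |y + 9| < δ ⇒ |(-8y + 7)/(y - 7) + 79/16| < ε.
Combining over a common denominator, (-8y + 7)/(y - 7) + 79/16 = [(-8y + 7)·(-16) − 79·(y - 7)] / [(-16)·(y - 7)] = 49(y + 9) / ((-16)(y - 7)).
So |(-8y + 7)/(y - 7) + 79/16| = 49|y + 9| / (16·|y − 7|).
Restrict δ ≤ 8. Then |y + 9| < 8 gives |y − 7| = |(y + 9) + (-16)| ≥ 16 − 8 = 8.
Hence |(-8y + 7)/(y - 7) + 79/16| < 49|y + 9|/(16·8) = (49/128)|y + 9|, which is < ε once |y + 9| < (128/49)ε.
Take δ = min(8, (128/49)ε). Then 0 < |y + 9| < δ forces both bounds, so |(-8y + 7)/(y - 7) + 79/16| < ε.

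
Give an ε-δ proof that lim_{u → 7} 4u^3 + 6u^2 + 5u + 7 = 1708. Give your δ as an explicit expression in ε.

Suppose ε > 0. We want δ > 0 such that 0 < |u − 7| < δ implies |(4u^3 + 6u^2 + 5u + 7) − 1708| < ε.
(4u^3 + 6u^2 + 5u + 7) − 1708 = 4u^3 + 6u^2 + 5u - 1701 = (u − 7)(4u^2 + 34u + 243).
So |(4u^3 + 6u^2 + 5u + 7) − 1708| = |u − 7|·|4u^2 + 34u + 243|.
Require δ ≤ 2. Then |u − 7| < 2 gives |u| < 9, and by the triangle inequality |4u^2 + 34u + 243| ≤ 4·9^2 + 34·9 + 243 = 873.
Hence |(4u^3 + 6u^2 + 5u + 7) − 1708| ≤ 873|u − 7| < ε provided |u − 7| < ε/873.
Choosing δ = min(2, ε/873) ensures both conditions, hence |(4u^3 + 6u^2 + 5u + 7) − 1708| < ε.

δ = min(2, ε/873)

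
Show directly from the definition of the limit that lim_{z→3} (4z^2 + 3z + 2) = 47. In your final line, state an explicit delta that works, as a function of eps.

delta = min(2, eps/35)

Fix eps > 0. We want delta > 0 such that 0 < |z − 3| < delta implies |(4z^2 + 3z + 2) − 47| < eps.
(4z^2 + 3z + 2) − 47 = 4z^2 + 3z - 45 = (z − 3)(4z + 15).
So |(4z^2 + 3z + 2) − 47| = |z − 3|·|4z + 15|.
Require delta ≤ 2. Then |z − 3| < 2 gives |z| < 5, and by the triangle inequality |4z + 15| ≤ 4·5 + 15 = 35.
Hence |(4z^2 + 3z + 2) − 47| ≤ 35|z − 3| < eps provided |z − 3| < eps/35.
Choosing delta = min(2, eps/35) ensures both conditions, hence |(4z^2 + 3z + 2) − 47| < eps.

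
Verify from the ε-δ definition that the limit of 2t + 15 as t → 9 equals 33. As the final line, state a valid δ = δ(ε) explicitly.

δ = ε/2

Fix ε > 0. We need δ > 0 so that 0 < |t − 9| < δ implies |(2t + 15) − 33| < ε.
Since (2t + 15) − 33 = 2(t − 9), we have |(2t + 15) − 33| = 2|t − 9|.
Thus it suffices that |t − 9| < ε/2.
Take δ = ε/2. If 0 < |t − 9| < δ then |(2t + 15) − 33| = 2|t − 9| < 2·(ε/2) = ε.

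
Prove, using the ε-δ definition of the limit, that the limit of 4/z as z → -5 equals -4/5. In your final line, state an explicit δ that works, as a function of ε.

δ = min(5/2, (25/8)ε)

Fix ε > 0. We seek δ > 0 such that 0 < |z + 5| < δ implies |4/z + 4/5| < ε.
|4/z + 4/5| = 4·|-5 − z|/(5·|z|) = 4|z + 5|/(5|z|).
Restrict δ ≤ 5/2. Then |z + 5| < 5/2 gives |z| > 5/2, so 5|z| > 25/2.
Then |4/z + 4/5| < 4|z + 5|/(25/2), which is < ε when |z + 5| < (25/8)ε.
Take δ = min(5/2, (25/8)ε). Then 0 < |z + 5| < δ gives both |z + 5| < 5/2 and |z + 5| < (25/8)ε, so |4/z + 4/5| < ε.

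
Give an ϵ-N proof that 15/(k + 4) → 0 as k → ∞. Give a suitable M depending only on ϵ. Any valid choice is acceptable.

M = 15/ϵ

Let ϵ > 0. For k ≥ 1, |15/(k + 4) − 0| = 15/(k + 4) ≤ 15/k.
We need 15/k < ϵ, i.e. k > 15/ϵ.
Take M = 15/ϵ. If k > M then |15/(k + 4)| ≤ 15/k < ϵ.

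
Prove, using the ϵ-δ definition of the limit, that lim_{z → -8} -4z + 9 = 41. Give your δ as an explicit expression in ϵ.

δ = ϵ/4

Let ϵ > 0. We need δ > 0 so that 0 < |z + 8| < δ implies |(-4z + 9) − 41| < ϵ.
Since (-4z + 9) − 41 = -4(z + 8), we have |(-4z + 9) − 41| = 4|z + 8|.
Thus it suffices that |z + 8| < ϵ/4.
Take δ = ϵ/4. If 0 < |z + 8| < δ then |(-4z + 9) − 41| = 4|z + 8| < 4·(ϵ/4) = ϵ.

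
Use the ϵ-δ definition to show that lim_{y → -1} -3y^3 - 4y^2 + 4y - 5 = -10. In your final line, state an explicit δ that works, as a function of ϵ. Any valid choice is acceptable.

Fix ϵ > 0. We want δ > 0 such that 0 < |y + 1| < δ implies |(-3y^3 - 4y^2 + 4y - 5) + 10| < ϵ.
(-3y^3 - 4y^2 + 4y - 5) + 10 = -3y^3 - 4y^2 + 4y + 5 = (y + 1)(-3y^2 - y + 5).
So |(-3y^3 - 4y^2 + 4y - 5) + 10| = |y + 1|·|-3y^2 - y + 5|.
Require δ ≤ 1. Then |y + 1| < 1 gives |y| < 2, and by the triangle inequality |-3y^2 - y + 5| ≤ 3·2^2 + 2 + 5 = 19.
Hence |(-3y^3 - 4y^2 + 4y - 5) + 10| ≤ 19|y + 1| < ϵ provided |y + 1| < ϵ/19.
Choosing δ = min(1, ϵ/19) ensures both conditions, hence |(-3y^3 - 4y^2 + 4y - 5) + 10| < ϵ.

δ = min(1, ϵ/19)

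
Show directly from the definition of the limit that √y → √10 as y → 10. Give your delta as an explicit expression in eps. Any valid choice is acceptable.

Suppose eps > 0. We want delta > 0 such that 0 < |y − 10| < delta implies |√y − √10| < eps.
Rationalise: √y − √10 = (y − 10)/(√y + √10), so |√y − √10| = |y − 10|/(√y + √10).
Restrict delta ≤ 10 so that |y − 10| < 10 forces y > 0, and then √y + √10 > √10.
Hence |√y − √10| < |y − 10|/√10, which is < eps once |y − 10| < √10·eps.
Take delta = min(10, √10·eps). If 0 < |y − 10| < delta then y > 0 and |√y − √10| < |y − 10|/√10 < eps.

delta = min(10, √10·eps)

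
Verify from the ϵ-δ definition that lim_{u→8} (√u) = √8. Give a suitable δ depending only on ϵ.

Suppose ϵ > 0. We want δ > 0 such that 0 < |u − 8| < δ implies |√u − √8| < ϵ.
Rationalise: √u − √8 = (u − 8)/(√u + √8), so |√u − √8| = |u − 8|/(√u + √8).
Restrict δ ≤ 8 so that |u − 8| < 8 forces u > 0, and then √u + √8 > √8.
Hence |√u − √8| < |u − 8|/√8, which is < ϵ once |u − 8| < √8·ϵ.
Take δ = min(8, √8·ϵ). If 0 < |u − 8| < δ then u > 0 and |√u − √8| < |u − 8|/√8 < ϵ.

δ = min(8, √8·ϵ)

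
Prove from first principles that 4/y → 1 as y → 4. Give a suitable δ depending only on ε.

Suppose ε > 0. We seek δ > 0 such that 0 < |y − 4| < δ implies |4/y − 1| < ε.
|4/y − 1| = 4·|4 − y|/(4·|y|) = 4|y − 4|/(4|y|).
Require δ ≤ 2 so that |y| > 4 − 2 = 2, hence 4|y| > 8.
Then |4/y − 1| < 4|y − 4|/8, which is < ε when |y − 4| < 2ε.
Take δ = min(2, 2ε). Then 0 < |y − 4| < δ gives both |y − 4| < 2 and |y − 4| < 2ε, so |4/y − 1| < ε.

δ = min(2, 2ε)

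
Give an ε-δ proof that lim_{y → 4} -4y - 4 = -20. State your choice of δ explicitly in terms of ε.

δ = ε/4

Let ε > 0. We need δ > 0 so that 0 < |y − 4| < δ implies |(-4y - 4) + 20| < ε.
Since (-4y - 4) + 20 = -4(y − 4), we have |(-4y - 4) + 20| = 4|y − 4|.
So 4|y − 4| < ε exactly when |y − 4| < ε/4.
Choosing δ = ε/4 gives |(-4y - 4) + 20| = 4|y − 4| < ε whenever |y − 4| < δ.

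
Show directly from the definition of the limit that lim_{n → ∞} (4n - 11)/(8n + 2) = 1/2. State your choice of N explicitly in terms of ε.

N = (3/2)/ε

Let ε > 0 be given. For n ≥ 1, |(4n - 11)/(8n + 2) − (1/2)| = |-96|/(8(8n + 2)) = 96/(8(8n + 2)).
Since 8n + 2 ≥ 8n for n ≥ 1, this is ≤ 96/(8·8n) = (3/2)/n.
So |(4n - 11)/(8n + 2) − (1/2)| < ε whenever n > (3/2)/ε.
Take N = (3/2)/ε. If n > N then |(4n - 11)/(8n + 2) − (1/2)| ≤ (3/2)/n < ε.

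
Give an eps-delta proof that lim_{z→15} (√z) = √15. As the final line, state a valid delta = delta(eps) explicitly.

Let eps > 0. We want delta > 0 such that 0 < |z − 15| < delta implies |√z − √15| < eps.
Rationalise: √z − √15 = (z − 15)/(√z + √15), so |√z − √15| = |z − 15|/(√z + √15).
Restrict delta ≤ 15 so that |z − 15| < 15 forces z > 0, and then √z + √15 > √15.
Hence |√z − √15| < |z − 15|/√15, which is < eps once |z − 15| < √15·eps.
Take delta = min(15, √15·eps). If 0 < |z − 15| < delta then z > 0 and |√z − √15| < |z − 15|/√15 < eps.

delta = min(15, √15·eps)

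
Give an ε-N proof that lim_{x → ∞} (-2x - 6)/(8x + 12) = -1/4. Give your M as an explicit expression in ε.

Fix ε > 0. We seek M > 0 such that x > M implies |(-2x - 6)/(8x + 12) + 1/4| < ε.
(-2x - 6)/(8x + 12) + 1/4 = (8(-2x - 6) − (-2)(8x + 12)) / (8(8x + 12)) = -24/(8(8x + 12)).
For x > 0 we have 8x + 12 > 8x, so |(-2x - 6)/(8x + 12) + 1/4| = 24/(8(8x + 12)) < 24/(8·8x) = (3/8)/x.
Thus |(-2x - 6)/(8x + 12) + 1/4| < ε whenever x > (3/8)/ε.
Take M = (3/8)/ε. If x > M then |(-2x - 6)/(8x + 12) + 1/4| < (3/8)/x < ε.

M = (3/8)/ε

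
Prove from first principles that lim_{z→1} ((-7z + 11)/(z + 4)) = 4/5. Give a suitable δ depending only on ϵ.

Let ϵ > 0 be given. We want δ > 0 with 0 < |z − 1| < δ ⇒ |(-7z + 11)/(z + 4) − (4/5)| < ϵ.
Combining over a common denominator, (-7z + 11)/(z + 4) − (4/5) = [(-7z + 11)·5 − 4·(z + 4)] / [5·(z + 4)] = -39(z − 1) / (5(z + 4)).
So |(-7z + 11)/(z + 4) − (4/5)| = 39|z − 1| / (5·|z + 4|).
Restrict δ ≤ 5/2. Then |z − 1| < 5/2 gives |z + 4| = |(z − 1) + 5| ≥ 5 − 5/2 = 5/2.
Hence |(-7z + 11)/(z + 4) − (4/5)| < 39|z − 1|/(5·(5/2)) = (78/25)|z − 1|, which is < ϵ once |z − 1| < (25/78)ϵ.
Take δ = min(5/2, (25/78)ϵ). Then 0 < |z − 1| < δ forces both bounds, so |(-7z + 11)/(z + 4) − (4/5)| < ϵ.

δ = min(5/2, (25/78)ϵ)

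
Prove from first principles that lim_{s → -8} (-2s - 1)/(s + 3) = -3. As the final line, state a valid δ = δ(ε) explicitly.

δ = min(5/2, (5/2)ε)

Let ε > 0 be given. We want δ > 0 with 0 < |s + 8| < δ ⇒ |(-2s - 1)/(s + 3) + 3| < ε.
Combining over a common denominator, (-2s - 1)/(s + 3) + 3 = [(-2s - 1)·(-5) − 15·(s + 3)] / [(-5)·(s + 3)] = -5(s + 8) / ((-5)(s + 3)).
So |(-2s - 1)/(s + 3) + 3| = 5|s + 8| / (5·|s + 3|).
Require δ ≤ 5/2, so |s + 3| ≥ |-5| − |s + 8| > 5 − 5/2 = 5/2.
Hence |(-2s - 1)/(s + 3) + 3| < 5|s + 8|/(5·(5/2)) = (2/5)|s + 8|, which is < ε once |s + 8| < (5/2)ε.
Take δ = min(5/2, (5/2)ε). Then 0 < |s + 8| < δ forces both bounds, so |(-2s - 1)/(s + 3) + 3| < ε.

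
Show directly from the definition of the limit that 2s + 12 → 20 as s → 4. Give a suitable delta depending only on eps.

Let eps > 0 be given. We need delta > 0 so that 0 < |s − 4| < delta implies |(2s + 12) − 20| < eps.
|(2s + 12) − 20| = |2s - 8| = 2|s − 4|.
Thus it suffices that |s − 4| < eps/2.
Choosing delta = eps/2 gives |(2s + 12) − 20| = 2|s − 4| < eps whenever |s − 4| < delta.

delta = eps/2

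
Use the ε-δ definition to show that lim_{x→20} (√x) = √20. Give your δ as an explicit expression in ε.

δ = min(20, √20·ε)

Fix ε > 0. We want δ > 0 such that 0 < |x − 20| < δ implies |√x − √20| < ε.
Multiplying by the conjugate, |√x − √20| = |x − 20|/(√x + √20).
Restrict δ ≤ 20 so that |x − 20| < 20 forces x > 0, and then √x + √20 > √20.
Hence |√x − √20| < |x − 20|/√20, which is < ε once |x − 20| < √20·ε.
Take δ = min(20, √20·ε). If 0 < |x − 20| < δ then x > 0 and |√x − √20| < |x − 20|/√20 < ε.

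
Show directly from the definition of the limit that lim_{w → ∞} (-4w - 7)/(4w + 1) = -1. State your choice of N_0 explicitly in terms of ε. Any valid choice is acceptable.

N_0 = (3/2)/ε

Suppose ε > 0. We seek N_0 > 0 such that w > N_0 implies |(-4w - 7)/(4w + 1) + 1| < ε.
(-4w - 7)/(4w + 1) + 1 = (4(-4w - 7) − (-4)(4w + 1)) / (4(4w + 1)) = -24/(4(4w + 1)).
For w > 0 we have 4w + 1 > 4w, so |(-4w - 7)/(4w + 1) + 1| = 24/(4(4w + 1)) < 24/(4·4w) = (3/2)/w.
Thus |(-4w - 7)/(4w + 1) + 1| < ε whenever w > (3/2)/ε.
Take N_0 = (3/2)/ε. If w > N_0 then |(-4w - 7)/(4w + 1) + 1| < (3/2)/w < ε.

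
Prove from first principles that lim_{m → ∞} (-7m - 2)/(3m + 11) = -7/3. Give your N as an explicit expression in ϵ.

N = (71/9)/ϵ

Let ϵ > 0. For m ≥ 1, |(-7m - 2)/(3m + 11) + 7/3| = |71|/(3(3m + 11)) = 71/(3(3m + 11)).
Since 3m + 11 ≥ 3m for m ≥ 1, this is ≤ 71/(3·3m) = (71/9)/m.
So |(-7m - 2)/(3m + 11) + 7/3| < ϵ whenever m > (71/9)/ϵ.
Take N = (71/9)/ϵ. If m > N then |(-7m - 2)/(3m + 11) + 7/3| ≤ (71/9)/m < ϵ.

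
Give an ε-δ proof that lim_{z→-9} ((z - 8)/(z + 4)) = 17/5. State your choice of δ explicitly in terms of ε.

Let ε > 0 be given. We want δ > 0 with 0 < |z + 9| < δ ⇒ |(z - 8)/(z + 4) − (17/5)| < ε.
Combining over a common denominator, (z - 8)/(z + 4) − (17/5) = [(z - 8)·(-5) − (-17)·(z + 4)] / [(-5)·(z + 4)] = 12(z + 9) / ((-5)(z + 4)).
So |(z - 8)/(z + 4) − (17/5)| = 12|z + 9| / (5·|z + 4|).
Restrict δ ≤ 5/2. Then |z + 9| < 5/2 gives |z + 4| = |(z + 9) + (-5)| ≥ 5 − 5/2 = 5/2.
Hence |(z - 8)/(z + 4) − (17/5)| < 12|z + 9|/(5·(5/2)) = (24/25)|z + 9|, which is < ε once |z + 9| < (25/24)ε.
Take δ = min(5/2, (25/24)ε). Then 0 < |z + 9| < δ forces both bounds, so |(z - 8)/(z + 4) − (17/5)| < ε.

δ = min(5/2, (25/24)ε)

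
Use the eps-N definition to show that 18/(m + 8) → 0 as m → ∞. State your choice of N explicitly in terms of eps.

Suppose eps > 0. For m ≥ 1, |18/(m + 8) − 0| = 18/(m + 8) ≤ 18/m.
We need 18/m < eps, i.e. m > 18/eps.
Take N = 18/eps. If m > N then |18/(m + 8)| ≤ 18/m < eps.

N = 18/eps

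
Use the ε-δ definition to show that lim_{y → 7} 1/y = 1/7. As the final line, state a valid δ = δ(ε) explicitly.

δ = min(7/2, (49/2)ε)

Suppose ε > 0. We seek δ > 0 such that 0 < |y − 7| < δ implies |1/y − (1/7)| < ε.
|1/y − (1/7)| = |7 − y|/(7·|y|) = |y − 7|/(7|y|).
Restrict δ ≤ 7/2. Then |y − 7| < 7/2 gives |y| > 7/2, so 7|y| > 49/2.
Then |1/y − (1/7)| < |y − 7|/(49/2), which is < ε when |y − 7| < (49/2)ε.
Take δ = min(7/2, (49/2)ε). Then 0 < |y − 7| < δ gives both |y − 7| < 7/2 and |y − 7| < (49/2)ε, so |1/y − (1/7)| < ε.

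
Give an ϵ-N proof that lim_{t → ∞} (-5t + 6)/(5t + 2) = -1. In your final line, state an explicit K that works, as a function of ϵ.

Let ϵ > 0. We seek K > 0 such that t > K implies |(-5t + 6)/(5t + 2) + 1| < ϵ.
(-5t + 6)/(5t + 2) + 1 = (5(-5t + 6) − (-5)(5t + 2)) / (5(5t + 2)) = 40/(5(5t + 2)).
For t > 0 we have 5t + 2 > 5t, so |(-5t + 6)/(5t + 2) + 1| = 40/(5(5t + 2)) < 40/(5·5t) = (8/5)/t.
Thus |(-5t + 6)/(5t + 2) + 1| < ϵ whenever t > (8/5)/ϵ.
Take K = (8/5)/ϵ. If t > K then |(-5t + 6)/(5t + 2) + 1| < (8/5)/t < ϵ.

K = (8/5)/ϵ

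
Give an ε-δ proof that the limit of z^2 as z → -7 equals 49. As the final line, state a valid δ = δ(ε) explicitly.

Let ε > 0 be given. We seek δ > 0 with 0 < |z + 7| < δ ⇒ |z^2 − 49| < ε.
Factor: z^2 − 49 = (z + 7)(z - 7), so |z^2 − 49| = |z + 7|·|z - 7|.
Restrict δ ≤ 1. Then |z + 7| < 1 gives |z| < 8, so by the triangle inequality |z - 7| ≤ 8 + 7 = 15.
Hence |z^2 − 49| ≤ 15|z + 7|, which is < ε once |z + 7| < ε/15.
Take δ = min(1, ε/15). If 0 < |z + 7| < δ then both bounds hold and |z^2 − 49| ≤ 15|z + 7| < 15·(ε/15) = ε.

δ = min(1, ε/15)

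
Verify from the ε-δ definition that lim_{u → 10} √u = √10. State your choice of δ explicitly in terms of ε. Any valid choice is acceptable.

Let ε > 0 be given. We want δ > 0 such that 0 < |u − 10| < δ implies |√u − √10| < ε.
Rationalise: √u − √10 = (u − 10)/(√u + √10), so |√u − √10| = |u − 10|/(√u + √10).
Restrict δ ≤ 10 so that |u − 10| < 10 forces u > 0, and then √u + √10 > √10.
Hence |√u − √10| < |u − 10|/√10, which is < ε once |u − 10| < √10·ε.
Take δ = min(10, √10·ε). If 0 < |u − 10| < δ then u > 0 and |√u − √10| < |u − 10|/√10 < ε.

δ = min(10, √10·ε)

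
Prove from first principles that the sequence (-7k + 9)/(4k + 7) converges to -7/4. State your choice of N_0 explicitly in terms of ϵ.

N_0 = (85/16)/ϵ

Suppose ϵ > 0. For k ≥ 1, |(-7k + 9)/(4k + 7) + 7/4| = |85|/(4(4k + 7)) = 85/(4(4k + 7)).
Since 4k + 7 ≥ 4k for k ≥ 1, this is ≤ 85/(4·4k) = (85/16)/k.
So |(-7k + 9)/(4k + 7) + 7/4| < ϵ whenever k > (85/16)/ϵ.
Take N_0 = (85/16)/ϵ. If k > N_0 then |(-7k + 9)/(4k + 7) + 7/4| ≤ (85/16)/k < ϵ.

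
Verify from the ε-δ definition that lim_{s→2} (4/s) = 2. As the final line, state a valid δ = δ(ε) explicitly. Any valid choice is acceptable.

δ = min(1, (1/2)ε)

Let ε > 0. We seek δ > 0 such that 0 < |s − 2| < δ implies |4/s − 2| < ε.
|4/s − 2| = 4·|2 − s|/(2·|s|) = 4|s − 2|/(2|s|).
Restrict δ ≤ 1. Then |s − 2| < 1 gives |s| > 1, so 2|s| > 2.
Then |4/s − 2| < 4|s − 2|/2, which is < ε when |s − 2| < (1/2)ε.
Take δ = min(1, (1/2)ε). Then 0 < |s − 2| < δ gives both |s − 2| < 1 and |s − 2| < (1/2)ε, so |4/s − 2| < ε.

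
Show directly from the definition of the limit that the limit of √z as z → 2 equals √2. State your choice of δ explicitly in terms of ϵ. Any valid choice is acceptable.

Fix ϵ > 0. We want δ > 0 such that 0 < |z − 2| < δ implies |√z − √2| < ϵ.
Rationalise: √z − √2 = (z − 2)/(√z + √2), so |√z − √2| = |z − 2|/(√z + √2).
Restrict δ ≤ 2 so that |z − 2| < 2 forces z > 0, and then √z + √2 > √2.
Hence |√z − √2| < |z − 2|/√2, which is < ϵ once |z − 2| < √2·ϵ.
Take δ = min(2, √2·ϵ). If 0 < |z − 2| < δ then z > 0 and |√z − √2| < |z − 2|/√2 < ϵ.

δ = min(2, √2·ϵ)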